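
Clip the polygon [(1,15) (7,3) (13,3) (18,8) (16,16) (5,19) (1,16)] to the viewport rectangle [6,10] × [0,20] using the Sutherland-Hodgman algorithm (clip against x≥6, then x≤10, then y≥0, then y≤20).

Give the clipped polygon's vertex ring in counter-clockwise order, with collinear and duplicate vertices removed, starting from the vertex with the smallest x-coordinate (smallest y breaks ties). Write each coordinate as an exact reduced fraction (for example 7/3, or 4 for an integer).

1. After x ≥ 6: [(6,5) (7,3) (13,3) (18,8) (16,16) (6,206/11)]
2. After x ≤ 10: [(6,5) (7,3) (10,3) (10,194/11) (6,206/11)]
3. After y ≥ 0: [(6,5) (7,3) (10,3) (10,194/11) (6,206/11)]
4. After y ≤ 20: [(6,5) (7,3) (10,3) (10,194/11) (6,206/11)]
5. Canonical ring: [(6,5) (7,3) (10,3) (10,194/11) (6,206/11)]

Clipped polygon: [(6,5) (7,3) (10,3) (10,194/11) (6,206/11)]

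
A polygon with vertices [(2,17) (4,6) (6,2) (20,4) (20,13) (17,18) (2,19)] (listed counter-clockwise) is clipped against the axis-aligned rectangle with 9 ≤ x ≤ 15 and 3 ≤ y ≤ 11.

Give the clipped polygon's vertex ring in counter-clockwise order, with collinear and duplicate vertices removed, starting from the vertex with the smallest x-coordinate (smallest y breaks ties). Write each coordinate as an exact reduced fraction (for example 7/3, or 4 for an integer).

1. After x ≥ 9: [(9,17/7) (20,4) (20,13) (17,18) (9,278/15)]
2. After x ≤ 15: [(9,17/7) (15,23/7) (15,272/15) (9,278/15)]
3. After y ≥ 3: [(9,3) (13,3) (15,23/7) (15,272/15) (9,278/15)]
4. After y ≤ 11: [(9,11) (9,3) (13,3) (15,23/7) (15,11)]
5. Canonical ring: [(9,3) (13,3) (15,23/7) (15,11) (9,11)]

Clipped polygon: [(9,3) (13,3) (15,23/7) (15,11) (9,11)]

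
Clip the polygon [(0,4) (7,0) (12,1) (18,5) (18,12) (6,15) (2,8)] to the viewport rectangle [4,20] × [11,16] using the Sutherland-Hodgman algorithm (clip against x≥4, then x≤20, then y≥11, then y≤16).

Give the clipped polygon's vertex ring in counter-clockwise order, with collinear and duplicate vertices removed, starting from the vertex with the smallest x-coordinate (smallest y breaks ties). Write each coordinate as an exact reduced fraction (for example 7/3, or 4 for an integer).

Clipped polygon: [(4,11) (18,11) (18,12) (6,15) (4,23/2)]

1. After x ≥ 4: [(4,12/7) (7,0) (12,1) (18,5) (18,12) (6,15) (4,23/2)]
2. After x ≤ 20: [(4,12/7) (7,0) (12,1) (18,5) (18,12) (6,15) (4,23/2)]
3. After y ≥ 11: [(4,11) (18,11) (18,12) (6,15) (4,23/2)]
4. After y ≤ 16: [(4,11) (18,11) (18,12) (6,15) (4,23/2)]
5. Canonical ring: [(4,11) (18,11) (18,12) (6,15) (4,23/2)]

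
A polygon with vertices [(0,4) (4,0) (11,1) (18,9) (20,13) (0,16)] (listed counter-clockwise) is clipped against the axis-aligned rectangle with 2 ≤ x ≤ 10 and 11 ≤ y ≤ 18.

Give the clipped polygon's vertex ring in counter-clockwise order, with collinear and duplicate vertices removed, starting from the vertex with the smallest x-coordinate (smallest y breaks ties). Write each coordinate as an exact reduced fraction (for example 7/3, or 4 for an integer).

1. After x ≥ 2: [(2,2) (4,0) (11,1) (18,9) (20,13) (2,157/10)]
2. After x ≤ 10: [(2,2) (4,0) (10,6/7) (10,29/2) (2,157/10)]
3. After y ≥ 11: [(2,11) (10,11) (10,29/2) (2,157/10)]
4. After y ≤ 18: [(2,11) (10,11) (10,29/2) (2,157/10)]
5. Canonical ring: [(2,11) (10,11) (10,29/2) (2,157/10)]

Clipped polygon: [(2,11) (10,11) (10,29/2) (2,157/10)]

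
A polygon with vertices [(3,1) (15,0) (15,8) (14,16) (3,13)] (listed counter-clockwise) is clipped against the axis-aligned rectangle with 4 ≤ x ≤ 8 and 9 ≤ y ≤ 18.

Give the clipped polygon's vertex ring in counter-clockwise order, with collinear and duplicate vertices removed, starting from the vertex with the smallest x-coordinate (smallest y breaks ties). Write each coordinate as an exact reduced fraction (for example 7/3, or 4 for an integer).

Clipped polygon: [(4,9) (8,9) (8,158/11) (4,146/11)]

1. After x ≥ 4: [(4,11/12) (15,0) (15,8) (14,16) (4,146/11)]
2. After x ≤ 8: [(4,11/12) (8,7/12) (8,158/11) (4,146/11)]
3. After y ≥ 9: [(4,9) (8,9) (8,158/11) (4,146/11)]
4. After y ≤ 18: [(4,9) (8,9) (8,158/11) (4,146/11)]
5. Canonical ring: [(4,9) (8,9) (8,158/11) (4,146/11)]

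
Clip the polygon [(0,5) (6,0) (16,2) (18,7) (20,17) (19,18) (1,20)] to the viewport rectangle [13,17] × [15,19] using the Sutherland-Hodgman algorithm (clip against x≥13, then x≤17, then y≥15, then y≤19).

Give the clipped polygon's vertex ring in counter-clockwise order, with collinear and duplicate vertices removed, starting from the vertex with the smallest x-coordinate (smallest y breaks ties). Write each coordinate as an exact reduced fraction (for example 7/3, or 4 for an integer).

Clipped polygon: [(13,15) (17,15) (17,164/9) (13,56/3)]

1. After x ≥ 13: [(13,7/5) (16,2) (18,7) (20,17) (19,18) (13,56/3)]
2. After x ≤ 17: [(13,7/5) (16,2) (17,9/2) (17,164/9) (13,56/3)]
3. After y ≥ 15: [(13,15) (17,15) (17,164/9) (13,56/3)]
4. After y ≤ 19: [(13,15) (17,15) (17,164/9) (13,56/3)]
5. Canonical ring: [(13,15) (17,15) (17,164/9) (13,56/3)]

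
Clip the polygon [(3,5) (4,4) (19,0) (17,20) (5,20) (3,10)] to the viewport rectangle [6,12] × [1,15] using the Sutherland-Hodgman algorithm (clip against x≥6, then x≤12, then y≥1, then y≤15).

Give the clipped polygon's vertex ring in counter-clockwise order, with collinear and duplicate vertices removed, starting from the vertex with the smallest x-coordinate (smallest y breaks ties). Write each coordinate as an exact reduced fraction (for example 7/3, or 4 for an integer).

Clipped polygon: [(6,52/15) (12,28/15) (12,15) (6,15)]

1. After x ≥ 6: [(6,52/15) (19,0) (17,20) (6,20)]
2. After x ≤ 12: [(6,52/15) (12,28/15) (12,20) (6,20)]
3. After y ≥ 1: [(6,52/15) (12,28/15) (12,20) (6,20)]
4. After y ≤ 15: [(6,15) (6,52/15) (12,28/15) (12,15)]
5. Canonical ring: [(6,52/15) (12,28/15) (12,15) (6,15)]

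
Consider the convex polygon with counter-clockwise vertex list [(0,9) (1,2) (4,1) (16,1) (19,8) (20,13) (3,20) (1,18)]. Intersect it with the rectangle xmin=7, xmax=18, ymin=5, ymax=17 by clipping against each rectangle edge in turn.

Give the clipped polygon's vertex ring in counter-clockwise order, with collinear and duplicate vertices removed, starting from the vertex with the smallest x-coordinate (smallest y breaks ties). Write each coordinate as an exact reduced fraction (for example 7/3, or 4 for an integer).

1. After x ≥ 7: [(7,1) (16,1) (19,8) (20,13) (7,312/17)]
2. After x ≤ 18: [(7,1) (16,1) (18,17/3) (18,235/17) (7,312/17)]
3. After y ≥ 5: [(7,5) (124/7,5) (18,17/3) (18,235/17) (7,312/17)]
4. After y ≤ 17: [(7,17) (7,5) (124/7,5) (18,17/3) (18,235/17) (72/7,17)]
5. Canonical ring: [(7,5) (124/7,5) (18,17/3) (18,235/17) (72/7,17) (7,17)]

Clipped polygon: [(7,5) (124/7,5) (18,17/3) (18,235/17) (72/7,17) (7,17)]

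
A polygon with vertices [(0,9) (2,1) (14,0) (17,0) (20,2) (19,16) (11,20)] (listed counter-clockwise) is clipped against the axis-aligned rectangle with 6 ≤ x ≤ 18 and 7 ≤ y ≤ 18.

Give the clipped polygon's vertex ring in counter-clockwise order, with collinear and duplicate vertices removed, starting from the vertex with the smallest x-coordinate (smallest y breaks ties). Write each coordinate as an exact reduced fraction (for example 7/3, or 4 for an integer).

1. After x ≥ 6: [(6,15) (6,2/3) (14,0) (17,0) (20,2) (19,16) (11,20)]
2. After x ≤ 18: [(6,15) (6,2/3) (14,0) (17,0) (18,2/3) (18,33/2) (11,20)]
3. After y ≥ 7: [(6,15) (6,7) (18,7) (18,33/2) (11,20)]
4. After y ≤ 18: [(9,18) (6,15) (6,7) (18,7) (18,33/2) (15,18)]
5. Canonical ring: [(6,7) (18,7) (18,33/2) (15,18) (9,18) (6,15)]

Clipped polygon: [(6,7) (18,7) (18,33/2) (15,18) (9,18) (6,15)]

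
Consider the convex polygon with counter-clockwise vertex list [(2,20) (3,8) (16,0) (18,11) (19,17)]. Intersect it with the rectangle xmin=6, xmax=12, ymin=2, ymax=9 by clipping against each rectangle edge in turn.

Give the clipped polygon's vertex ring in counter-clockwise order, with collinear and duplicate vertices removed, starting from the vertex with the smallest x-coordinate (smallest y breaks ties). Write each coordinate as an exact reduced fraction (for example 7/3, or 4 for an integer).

1. After x ≥ 6: [(6,328/17) (6,80/13) (16,0) (18,11) (19,17)]
2. After x ≤ 12: [(12,310/17) (6,328/17) (6,80/13) (12,32/13)]
3. After y ≥ 2: [(12,310/17) (6,328/17) (6,80/13) (12,32/13)]
4. After y ≤ 9: [(12,9) (6,9) (6,80/13) (12,32/13)]
5. Canonical ring: [(6,80/13) (12,32/13) (12,9) (6,9)]

Clipped polygon: [(6,80/13) (12,32/13) (12,9) (6,9)]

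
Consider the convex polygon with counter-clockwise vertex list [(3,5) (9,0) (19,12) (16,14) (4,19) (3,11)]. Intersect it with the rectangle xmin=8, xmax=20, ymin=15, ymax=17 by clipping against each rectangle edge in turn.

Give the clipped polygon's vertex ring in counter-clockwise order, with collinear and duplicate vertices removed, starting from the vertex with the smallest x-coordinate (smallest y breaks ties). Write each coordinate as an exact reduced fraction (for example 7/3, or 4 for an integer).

Clipped polygon: [(8,15) (68/5,15) (44/5,17) (8,17)]

1. After x ≥ 8: [(8,5/6) (9,0) (19,12) (16,14) (8,52/3)]
2. After x ≤ 20: [(8,5/6) (9,0) (19,12) (16,14) (8,52/3)]
3. After y ≥ 15: [(8,15) (68/5,15) (8,52/3)]
4. After y ≤ 17: [(8,17) (8,15) (68/5,15) (44/5,17)]
5. Canonical ring: [(8,15) (68/5,15) (44/5,17) (8,17)]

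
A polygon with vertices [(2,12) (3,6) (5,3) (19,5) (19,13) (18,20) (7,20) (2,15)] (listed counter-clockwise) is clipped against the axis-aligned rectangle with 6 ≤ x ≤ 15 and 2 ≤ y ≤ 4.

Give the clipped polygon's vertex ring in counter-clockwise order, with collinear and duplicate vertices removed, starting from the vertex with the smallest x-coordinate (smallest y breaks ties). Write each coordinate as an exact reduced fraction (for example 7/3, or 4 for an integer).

1. After x ≥ 6: [(6,22/7) (19,5) (19,13) (18,20) (7,20) (6,19)]
2. After x ≤ 15: [(6,22/7) (15,31/7) (15,20) (7,20) (6,19)]
3. After y ≥ 2: [(6,22/7) (15,31/7) (15,20) (7,20) (6,19)]
4. After y ≤ 4: [(6,4) (6,22/7) (12,4)]
5. Canonical ring: [(6,22/7) (12,4) (6,4)]

Clipped polygon: [(6,22/7) (12,4) (6,4)]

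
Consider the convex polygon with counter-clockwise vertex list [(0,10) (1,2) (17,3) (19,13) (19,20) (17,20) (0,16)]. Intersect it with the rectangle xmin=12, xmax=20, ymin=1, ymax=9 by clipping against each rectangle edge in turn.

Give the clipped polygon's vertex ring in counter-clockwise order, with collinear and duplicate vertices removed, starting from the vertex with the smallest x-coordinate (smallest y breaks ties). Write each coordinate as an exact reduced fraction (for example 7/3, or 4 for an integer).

1. After x ≥ 12: [(12,43/16) (17,3) (19,13) (19,20) (17,20) (12,320/17)]
2. After x ≤ 20: [(12,43/16) (17,3) (19,13) (19,20) (17,20) (12,320/17)]
3. After y ≥ 1: [(12,43/16) (17,3) (19,13) (19,20) (17,20) (12,320/17)]
4. After y ≤ 9: [(12,9) (12,43/16) (17,3) (91/5,9)]
5. Canonical ring: [(12,43/16) (17,3) (91/5,9) (12,9)]

Clipped polygon: [(12,43/16) (17,3) (91/5,9) (12,9)]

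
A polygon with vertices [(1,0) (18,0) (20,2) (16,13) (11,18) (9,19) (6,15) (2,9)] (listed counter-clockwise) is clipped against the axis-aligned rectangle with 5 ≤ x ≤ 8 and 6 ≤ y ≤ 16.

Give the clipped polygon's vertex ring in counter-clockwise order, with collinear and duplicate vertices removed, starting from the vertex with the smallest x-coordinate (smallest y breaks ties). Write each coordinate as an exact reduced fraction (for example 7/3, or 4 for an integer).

1. After x ≥ 5: [(5,0) (18,0) (20,2) (16,13) (11,18) (9,19) (6,15) (5,27/2)]
2. After x ≤ 8: [(5,0) (8,0) (8,53/3) (6,15) (5,27/2)]
3. After y ≥ 6: [(5,6) (8,6) (8,53/3) (6,15) (5,27/2)]
4. After y ≤ 16: [(5,6) (8,6) (8,16) (27/4,16) (6,15) (5,27/2)]
5. Canonical ring: [(5,6) (8,6) (8,16) (27/4,16) (6,15) (5,27/2)]

Clipped polygon: [(5,6) (8,6) (8,16) (27/4,16) (6,15) (5,27/2)]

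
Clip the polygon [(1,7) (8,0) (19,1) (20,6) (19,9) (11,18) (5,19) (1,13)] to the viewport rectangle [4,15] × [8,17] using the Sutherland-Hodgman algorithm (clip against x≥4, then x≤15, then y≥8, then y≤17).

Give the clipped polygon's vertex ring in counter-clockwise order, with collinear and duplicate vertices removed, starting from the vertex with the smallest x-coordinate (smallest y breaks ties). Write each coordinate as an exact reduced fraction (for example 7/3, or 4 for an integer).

Clipped polygon: [(4,8) (15,8) (15,27/2) (107/9,17) (4,17)]

1. After x ≥ 4: [(4,4) (8,0) (19,1) (20,6) (19,9) (11,18) (5,19) (4,35/2)]
2. After x ≤ 15: [(4,4) (8,0) (15,7/11) (15,27/2) (11,18) (5,19) (4,35/2)]
3. After y ≥ 8: [(4,8) (15,8) (15,27/2) (11,18) (5,19) (4,35/2)]
4. After y ≤ 17: [(4,17) (4,8) (15,8) (15,27/2) (107/9,17)]
5. Canonical ring: [(4,8) (15,8) (15,27/2) (107/9,17) (4,17)]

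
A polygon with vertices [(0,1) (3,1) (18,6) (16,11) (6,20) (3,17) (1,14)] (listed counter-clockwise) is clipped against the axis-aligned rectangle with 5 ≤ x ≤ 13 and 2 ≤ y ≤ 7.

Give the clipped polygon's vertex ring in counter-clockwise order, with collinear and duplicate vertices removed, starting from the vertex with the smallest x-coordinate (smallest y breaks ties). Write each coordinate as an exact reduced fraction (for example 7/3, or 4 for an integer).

1. After x ≥ 5: [(5,5/3) (18,6) (16,11) (6,20) (5,19)]
2. After x ≤ 13: [(5,5/3) (13,13/3) (13,137/10) (6,20) (5,19)]
3. After y ≥ 2: [(5,2) (6,2) (13,13/3) (13,137/10) (6,20) (5,19)]
4. After y ≤ 7: [(5,7) (5,2) (6,2) (13,13/3) (13,7)]
5. Canonical ring: [(5,2) (6,2) (13,13/3) (13,7) (5,7)]

Clipped polygon: [(5,2) (6,2) (13,13/3) (13,7) (5,7)]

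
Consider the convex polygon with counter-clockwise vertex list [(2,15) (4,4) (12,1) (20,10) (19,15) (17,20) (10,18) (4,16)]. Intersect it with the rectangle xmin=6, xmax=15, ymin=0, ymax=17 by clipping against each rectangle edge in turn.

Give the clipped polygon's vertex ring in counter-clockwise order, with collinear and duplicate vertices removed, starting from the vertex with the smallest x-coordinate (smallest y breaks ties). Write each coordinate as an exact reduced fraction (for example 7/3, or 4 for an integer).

Clipped polygon: [(6,13/4) (12,1) (15,35/8) (15,17) (7,17) (6,50/3)]

1. After x ≥ 6: [(6,13/4) (12,1) (20,10) (19,15) (17,20) (10,18) (6,50/3)]
2. After x ≤ 15: [(6,13/4) (12,1) (15,35/8) (15,136/7) (10,18) (6,50/3)]
3. After y ≥ 0: [(6,13/4) (12,1) (15,35/8) (15,136/7) (10,18) (6,50/3)]
4. After y ≤ 17: [(6,13/4) (12,1) (15,35/8) (15,17) (7,17) (6,50/3)]
5. Canonical ring: [(6,13/4) (12,1) (15,35/8) (15,17) (7,17) (6,50/3)]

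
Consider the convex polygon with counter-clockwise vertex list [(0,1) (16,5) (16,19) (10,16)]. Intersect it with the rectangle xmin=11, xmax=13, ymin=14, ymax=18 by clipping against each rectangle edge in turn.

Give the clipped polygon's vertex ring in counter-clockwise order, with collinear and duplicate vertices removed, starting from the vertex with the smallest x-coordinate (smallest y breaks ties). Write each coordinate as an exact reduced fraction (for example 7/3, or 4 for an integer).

1. After x ≥ 11: [(11,15/4) (16,5) (16,19) (11,33/2)]
2. After x ≤ 13: [(11,15/4) (13,17/4) (13,35/2) (11,33/2)]
3. After y ≥ 14: [(11,14) (13,14) (13,35/2) (11,33/2)]
4. After y ≤ 18: [(11,14) (13,14) (13,35/2) (11,33/2)]
5. Canonical ring: [(11,14) (13,14) (13,35/2) (11,33/2)]

Clipped polygon: [(11,14) (13,14) (13,35/2) (11,33/2)]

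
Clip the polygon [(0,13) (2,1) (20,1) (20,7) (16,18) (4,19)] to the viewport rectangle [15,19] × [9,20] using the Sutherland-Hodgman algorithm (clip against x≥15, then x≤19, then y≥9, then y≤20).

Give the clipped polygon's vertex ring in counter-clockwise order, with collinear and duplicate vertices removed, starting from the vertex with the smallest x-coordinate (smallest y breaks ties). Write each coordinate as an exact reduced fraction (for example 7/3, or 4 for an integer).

1. After x ≥ 15: [(15,1) (20,1) (20,7) (16,18) (15,217/12)]
2. After x ≤ 19: [(15,1) (19,1) (19,39/4) (16,18) (15,217/12)]
3. After y ≥ 9: [(15,9) (19,9) (19,39/4) (16,18) (15,217/12)]
4. After y ≤ 20: [(15,9) (19,9) (19,39/4) (16,18) (15,217/12)]
5. Canonical ring: [(15,9) (19,9) (19,39/4) (16,18) (15,217/12)]

Clipped polygon: [(15,9) (19,9) (19,39/4) (16,18) (15,217/12)]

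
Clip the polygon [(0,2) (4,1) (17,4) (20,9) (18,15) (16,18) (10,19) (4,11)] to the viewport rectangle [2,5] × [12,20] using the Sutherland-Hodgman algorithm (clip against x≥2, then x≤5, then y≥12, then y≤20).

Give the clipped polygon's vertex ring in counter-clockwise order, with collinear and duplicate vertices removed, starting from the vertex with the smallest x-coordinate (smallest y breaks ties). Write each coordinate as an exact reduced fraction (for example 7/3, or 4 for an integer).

Clipped polygon: [(19/4,12) (5,12) (5,37/3)]

1. After x ≥ 2: [(2,13/2) (2,3/2) (4,1) (17,4) (20,9) (18,15) (16,18) (10,19) (4,11)]
2. After x ≤ 5: [(2,13/2) (2,3/2) (4,1) (5,16/13) (5,37/3) (4,11)]
3. After y ≥ 12: [(5,12) (5,37/3) (19/4,12)]
4. After y ≤ 20: [(5,12) (5,37/3) (19/4,12)]
5. Canonical ring: [(19/4,12) (5,12) (5,37/3)]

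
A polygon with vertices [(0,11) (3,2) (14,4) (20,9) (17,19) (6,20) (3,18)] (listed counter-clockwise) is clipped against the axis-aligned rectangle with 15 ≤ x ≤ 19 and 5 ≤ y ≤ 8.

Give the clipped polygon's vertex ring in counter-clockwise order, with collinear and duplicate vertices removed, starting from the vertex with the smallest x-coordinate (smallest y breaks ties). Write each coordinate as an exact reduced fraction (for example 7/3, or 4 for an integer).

1. After x ≥ 15: [(15,29/6) (20,9) (17,19) (15,211/11)]
2. After x ≤ 19: [(15,29/6) (19,49/6) (19,37/3) (17,19) (15,211/11)]
3. After y ≥ 5: [(15,5) (76/5,5) (19,49/6) (19,37/3) (17,19) (15,211/11)]
4. After y ≤ 8: [(15,8) (15,5) (76/5,5) (94/5,8)]
5. Canonical ring: [(15,5) (76/5,5) (94/5,8) (15,8)]

Clipped polygon: [(15,5) (76/5,5) (94/5,8) (15,8)]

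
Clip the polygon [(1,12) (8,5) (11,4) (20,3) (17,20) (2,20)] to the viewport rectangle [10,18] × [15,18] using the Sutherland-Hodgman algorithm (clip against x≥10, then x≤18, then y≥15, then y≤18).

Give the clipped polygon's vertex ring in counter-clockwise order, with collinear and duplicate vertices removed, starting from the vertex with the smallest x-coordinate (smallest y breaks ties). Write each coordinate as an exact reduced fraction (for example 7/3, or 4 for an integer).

Clipped polygon: [(10,15) (304/17,15) (295/17,18) (10,18)]

1. After x ≥ 10: [(10,13/3) (11,4) (20,3) (17,20) (10,20)]
2. After x ≤ 18: [(10,13/3) (11,4) (18,29/9) (18,43/3) (17,20) (10,20)]
3. After y ≥ 15: [(10,15) (304/17,15) (17,20) (10,20)]
4. After y ≤ 18: [(10,18) (10,15) (304/17,15) (295/17,18)]
5. Canonical ring: [(10,15) (304/17,15) (295/17,18) (10,18)]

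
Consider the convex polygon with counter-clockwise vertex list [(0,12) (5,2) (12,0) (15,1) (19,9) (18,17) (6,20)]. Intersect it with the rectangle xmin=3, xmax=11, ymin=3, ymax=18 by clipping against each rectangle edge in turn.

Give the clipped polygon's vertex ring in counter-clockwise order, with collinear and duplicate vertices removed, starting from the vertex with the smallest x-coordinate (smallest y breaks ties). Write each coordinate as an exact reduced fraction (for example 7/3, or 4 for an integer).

Clipped polygon: [(3,6) (9/2,3) (11,3) (11,18) (9/2,18) (3,16)]

1. After x ≥ 3: [(3,16) (3,6) (5,2) (12,0) (15,1) (19,9) (18,17) (6,20)]
2. After x ≤ 11: [(3,16) (3,6) (5,2) (11,2/7) (11,75/4) (6,20)]
3. After y ≥ 3: [(3,16) (3,6) (9/2,3) (11,3) (11,75/4) (6,20)]
4. After y ≤ 18: [(9/2,18) (3,16) (3,6) (9/2,3) (11,3) (11,18)]
5. Canonical ring: [(3,6) (9/2,3) (11,3) (11,18) (9/2,18) (3,16)]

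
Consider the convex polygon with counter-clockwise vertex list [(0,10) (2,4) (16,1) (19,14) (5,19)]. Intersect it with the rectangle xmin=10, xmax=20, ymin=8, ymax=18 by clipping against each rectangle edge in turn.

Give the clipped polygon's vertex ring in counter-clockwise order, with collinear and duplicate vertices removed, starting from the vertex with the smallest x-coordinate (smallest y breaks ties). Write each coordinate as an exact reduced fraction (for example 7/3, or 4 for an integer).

Clipped polygon: [(10,8) (229/13,8) (19,14) (10,241/14)]

1. After x ≥ 10: [(10,16/7) (16,1) (19,14) (10,241/14)]
2. After x ≤ 20: [(10,16/7) (16,1) (19,14) (10,241/14)]
3. After y ≥ 8: [(10,8) (229/13,8) (19,14) (10,241/14)]
4. After y ≤ 18: [(10,8) (229/13,8) (19,14) (10,241/14)]
5. Canonical ring: [(10,8) (229/13,8) (19,14) (10,241/14)]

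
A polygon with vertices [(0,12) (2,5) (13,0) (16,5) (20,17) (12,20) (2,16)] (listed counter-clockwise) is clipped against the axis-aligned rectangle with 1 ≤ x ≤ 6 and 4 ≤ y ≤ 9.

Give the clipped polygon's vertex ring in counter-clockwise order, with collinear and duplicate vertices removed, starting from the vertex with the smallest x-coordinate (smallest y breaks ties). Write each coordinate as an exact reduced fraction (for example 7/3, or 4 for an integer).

1. After x ≥ 1: [(1,14) (1,17/2) (2,5) (13,0) (16,5) (20,17) (12,20) (2,16)]
2. After x ≤ 6: [(1,14) (1,17/2) (2,5) (6,35/11) (6,88/5) (2,16)]
3. After y ≥ 4: [(1,14) (1,17/2) (2,5) (21/5,4) (6,4) (6,88/5) (2,16)]
4. After y ≤ 9: [(1,9) (1,17/2) (2,5) (21/5,4) (6,4) (6,9)]
5. Canonical ring: [(1,17/2) (2,5) (21/5,4) (6,4) (6,9) (1,9)]

Clipped polygon: [(1,17/2) (2,5) (21/5,4) (6,4) (6,9) (1,9)]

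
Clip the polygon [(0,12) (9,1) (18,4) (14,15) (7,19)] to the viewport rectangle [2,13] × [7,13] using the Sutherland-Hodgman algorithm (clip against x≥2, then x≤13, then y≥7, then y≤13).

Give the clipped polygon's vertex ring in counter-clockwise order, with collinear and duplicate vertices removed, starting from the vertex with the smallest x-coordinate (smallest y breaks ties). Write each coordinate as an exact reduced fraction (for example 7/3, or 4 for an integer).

1. After x ≥ 2: [(2,14) (2,86/9) (9,1) (18,4) (14,15) (7,19)]
2. After x ≤ 13: [(2,14) (2,86/9) (9,1) (13,7/3) (13,109/7) (7,19)]
3. After y ≥ 7: [(2,14) (2,86/9) (45/11,7) (13,7) (13,109/7) (7,19)]
4. After y ≤ 13: [(2,13) (2,86/9) (45/11,7) (13,7) (13,13)]
5. Canonical ring: [(2,86/9) (45/11,7) (13,7) (13,13) (2,13)]

Clipped polygon: [(2,86/9) (45/11,7) (13,7) (13,13) (2,13)]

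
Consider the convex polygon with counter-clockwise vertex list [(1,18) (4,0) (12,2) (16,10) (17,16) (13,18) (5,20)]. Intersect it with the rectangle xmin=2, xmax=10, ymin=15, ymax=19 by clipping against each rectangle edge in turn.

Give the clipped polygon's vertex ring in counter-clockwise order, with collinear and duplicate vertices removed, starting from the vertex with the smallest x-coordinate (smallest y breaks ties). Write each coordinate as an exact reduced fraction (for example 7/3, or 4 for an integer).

Clipped polygon: [(2,15) (10,15) (10,75/4) (9,19) (3,19) (2,37/2)]

1. After x ≥ 2: [(2,37/2) (2,12) (4,0) (12,2) (16,10) (17,16) (13,18) (5,20)]
2. After x ≤ 10: [(2,37/2) (2,12) (4,0) (10,3/2) (10,75/4) (5,20)]
3. After y ≥ 15: [(2,37/2) (2,15) (10,15) (10,75/4) (5,20)]
4. After y ≤ 19: [(3,19) (2,37/2) (2,15) (10,15) (10,75/4) (9,19)]
5. Canonical ring: [(2,15) (10,15) (10,75/4) (9,19) (3,19) (2,37/2)]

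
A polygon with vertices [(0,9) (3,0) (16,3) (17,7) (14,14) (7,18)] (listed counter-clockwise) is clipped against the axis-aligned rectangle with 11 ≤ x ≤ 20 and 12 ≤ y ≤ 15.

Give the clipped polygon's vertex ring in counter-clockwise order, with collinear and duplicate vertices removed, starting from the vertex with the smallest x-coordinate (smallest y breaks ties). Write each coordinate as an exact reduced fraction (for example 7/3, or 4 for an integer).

1. After x ≥ 11: [(11,24/13) (16,3) (17,7) (14,14) (11,110/7)]
2. After x ≤ 20: [(11,24/13) (16,3) (17,7) (14,14) (11,110/7)]
3. After y ≥ 12: [(11,12) (104/7,12) (14,14) (11,110/7)]
4. After y ≤ 15: [(11,15) (11,12) (104/7,12) (14,14) (49/4,15)]
5. Canonical ring: [(11,12) (104/7,12) (14,14) (49/4,15) (11,15)]

Clipped polygon: [(11,12) (104/7,12) (14,14) (49/4,15) (11,15)]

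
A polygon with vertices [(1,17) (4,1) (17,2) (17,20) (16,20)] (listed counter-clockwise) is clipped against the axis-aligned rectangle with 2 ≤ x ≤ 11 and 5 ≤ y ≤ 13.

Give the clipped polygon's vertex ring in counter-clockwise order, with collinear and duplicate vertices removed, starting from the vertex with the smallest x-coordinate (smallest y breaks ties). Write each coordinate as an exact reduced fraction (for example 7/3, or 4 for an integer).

Clipped polygon: [(2,35/3) (13/4,5) (11,5) (11,13) (2,13)]

1. After x ≥ 2: [(2,86/5) (2,35/3) (4,1) (17,2) (17,20) (16,20)]
2. After x ≤ 11: [(11,19) (2,86/5) (2,35/3) (4,1) (11,20/13)]
3. After y ≥ 5: [(11,5) (11,19) (2,86/5) (2,35/3) (13/4,5)]
4. After y ≤ 13: [(11,5) (11,13) (2,13) (2,35/3) (13/4,5)]
5. Canonical ring: [(2,35/3) (13/4,5) (11,5) (11,13) (2,13)]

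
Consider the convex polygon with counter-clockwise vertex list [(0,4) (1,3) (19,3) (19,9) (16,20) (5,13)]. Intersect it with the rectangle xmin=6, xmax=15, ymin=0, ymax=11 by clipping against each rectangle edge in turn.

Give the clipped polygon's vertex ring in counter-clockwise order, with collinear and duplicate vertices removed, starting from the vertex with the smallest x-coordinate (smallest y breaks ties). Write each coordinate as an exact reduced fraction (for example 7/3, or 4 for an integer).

Clipped polygon: [(6,3) (15,3) (15,11) (6,11)]

1. After x ≥ 6: [(6,3) (19,3) (19,9) (16,20) (6,150/11)]
2. After x ≤ 15: [(6,3) (15,3) (15,213/11) (6,150/11)]
3. After y ≥ 0: [(6,3) (15,3) (15,213/11) (6,150/11)]
4. After y ≤ 11: [(6,11) (6,3) (15,3) (15,11)]
5. Canonical ring: [(6,3) (15,3) (15,11) (6,11)]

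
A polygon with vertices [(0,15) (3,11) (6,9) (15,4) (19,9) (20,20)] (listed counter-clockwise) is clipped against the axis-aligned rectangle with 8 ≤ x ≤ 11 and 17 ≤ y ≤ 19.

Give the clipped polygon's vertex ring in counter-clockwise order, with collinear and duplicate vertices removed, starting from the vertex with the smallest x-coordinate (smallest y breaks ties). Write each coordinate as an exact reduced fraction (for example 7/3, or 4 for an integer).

Clipped polygon: [(8,17) (11,17) (11,71/4)]

1. After x ≥ 8: [(8,17) (8,71/9) (15,4) (19,9) (20,20)]
2. After x ≤ 11: [(11,71/4) (8,17) (8,71/9) (11,56/9)]
3. After y ≥ 17: [(11,17) (11,71/4) (8,17) (8,17)]
4. After y ≤ 19: [(11,17) (11,71/4) (8,17) (8,17)]
5. Canonical ring: [(8,17) (11,17) (11,71/4)]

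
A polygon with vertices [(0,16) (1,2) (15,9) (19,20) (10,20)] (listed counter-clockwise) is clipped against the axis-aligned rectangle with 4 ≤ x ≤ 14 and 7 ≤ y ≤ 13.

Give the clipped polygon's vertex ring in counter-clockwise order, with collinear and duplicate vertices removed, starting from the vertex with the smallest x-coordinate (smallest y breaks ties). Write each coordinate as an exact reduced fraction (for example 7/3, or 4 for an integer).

1. After x ≥ 4: [(4,88/5) (4,7/2) (15,9) (19,20) (10,20)]
2. After x ≤ 14: [(4,88/5) (4,7/2) (14,17/2) (14,20) (10,20)]
3. After y ≥ 7: [(4,88/5) (4,7) (11,7) (14,17/2) (14,20) (10,20)]
4. After y ≤ 13: [(4,13) (4,7) (11,7) (14,17/2) (14,13)]
5. Canonical ring: [(4,7) (11,7) (14,17/2) (14,13) (4,13)]

Clipped polygon: [(4,7) (11,7) (14,17/2) (14,13) (4,13)]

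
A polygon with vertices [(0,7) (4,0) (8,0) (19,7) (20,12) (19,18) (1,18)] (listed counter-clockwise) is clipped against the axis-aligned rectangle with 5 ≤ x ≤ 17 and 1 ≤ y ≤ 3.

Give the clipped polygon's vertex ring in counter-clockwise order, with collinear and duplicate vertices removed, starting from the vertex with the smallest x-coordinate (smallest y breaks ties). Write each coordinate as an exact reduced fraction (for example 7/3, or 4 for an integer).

1. After x ≥ 5: [(5,0) (8,0) (19,7) (20,12) (19,18) (5,18)]
2. After x ≤ 17: [(5,0) (8,0) (17,63/11) (17,18) (5,18)]
3. After y ≥ 1: [(5,1) (67/7,1) (17,63/11) (17,18) (5,18)]
4. After y ≤ 3: [(5,3) (5,1) (67/7,1) (89/7,3)]
5. Canonical ring: [(5,1) (67/7,1) (89/7,3) (5,3)]

Clipped polygon: [(5,1) (67/7,1) (89/7,3) (5,3)]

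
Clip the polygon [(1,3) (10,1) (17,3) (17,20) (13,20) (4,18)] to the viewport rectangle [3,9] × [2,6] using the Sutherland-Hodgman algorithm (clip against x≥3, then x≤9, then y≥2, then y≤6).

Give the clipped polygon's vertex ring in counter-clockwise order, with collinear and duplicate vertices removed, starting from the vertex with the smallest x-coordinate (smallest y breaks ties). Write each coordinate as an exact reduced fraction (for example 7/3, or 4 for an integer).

1. After x ≥ 3: [(3,13) (3,23/9) (10,1) (17,3) (17,20) (13,20) (4,18)]
2. After x ≤ 9: [(3,13) (3,23/9) (9,11/9) (9,172/9) (4,18)]
3. After y ≥ 2: [(3,13) (3,23/9) (11/2,2) (9,2) (9,172/9) (4,18)]
4. After y ≤ 6: [(3,6) (3,23/9) (11/2,2) (9,2) (9,6)]
5. Canonical ring: [(3,23/9) (11/2,2) (9,2) (9,6) (3,6)]

Clipped polygon: [(3,23/9) (11/2,2) (9,2) (9,6) (3,6)]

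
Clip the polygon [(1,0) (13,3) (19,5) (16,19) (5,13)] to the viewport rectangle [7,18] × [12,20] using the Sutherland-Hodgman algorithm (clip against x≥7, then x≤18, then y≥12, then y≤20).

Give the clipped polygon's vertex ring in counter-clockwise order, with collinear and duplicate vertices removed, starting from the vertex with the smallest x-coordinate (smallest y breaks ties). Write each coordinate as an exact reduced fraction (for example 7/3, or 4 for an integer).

Clipped polygon: [(7,12) (35/2,12) (16,19) (7,155/11)]

1. After x ≥ 7: [(7,3/2) (13,3) (19,5) (16,19) (7,155/11)]
2. After x ≤ 18: [(7,3/2) (13,3) (18,14/3) (18,29/3) (16,19) (7,155/11)]
3. After y ≥ 12: [(7,12) (35/2,12) (16,19) (7,155/11)]
4. After y ≤ 20: [(7,12) (35/2,12) (16,19) (7,155/11)]
5. Canonical ring: [(7,12) (35/2,12) (16,19) (7,155/11)]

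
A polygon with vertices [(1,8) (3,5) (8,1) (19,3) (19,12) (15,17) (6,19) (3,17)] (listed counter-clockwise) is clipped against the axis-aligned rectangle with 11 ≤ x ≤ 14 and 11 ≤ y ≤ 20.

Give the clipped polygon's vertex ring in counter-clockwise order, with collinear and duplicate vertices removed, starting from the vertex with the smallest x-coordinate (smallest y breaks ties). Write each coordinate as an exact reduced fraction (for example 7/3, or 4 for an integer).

Clipped polygon: [(11,11) (14,11) (14,155/9) (11,161/9)]

1. After x ≥ 11: [(11,17/11) (19,3) (19,12) (15,17) (11,161/9)]
2. After x ≤ 14: [(11,17/11) (14,23/11) (14,155/9) (11,161/9)]
3. After y ≥ 11: [(11,11) (14,11) (14,155/9) (11,161/9)]
4. After y ≤ 20: [(11,11) (14,11) (14,155/9) (11,161/9)]
5. Canonical ring: [(11,11) (14,11) (14,155/9) (11,161/9)]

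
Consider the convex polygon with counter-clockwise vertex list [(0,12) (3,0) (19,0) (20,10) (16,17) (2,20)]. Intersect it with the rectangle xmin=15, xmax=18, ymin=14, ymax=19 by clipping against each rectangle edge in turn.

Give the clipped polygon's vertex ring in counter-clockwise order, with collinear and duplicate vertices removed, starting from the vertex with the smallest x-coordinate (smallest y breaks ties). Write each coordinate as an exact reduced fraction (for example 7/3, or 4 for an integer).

Clipped polygon: [(15,14) (124/7,14) (16,17) (15,241/14)]

1. After x ≥ 15: [(15,0) (19,0) (20,10) (16,17) (15,241/14)]
2. After x ≤ 18: [(15,0) (18,0) (18,27/2) (16,17) (15,241/14)]
3. After y ≥ 14: [(15,14) (124/7,14) (16,17) (15,241/14)]
4. After y ≤ 19: [(15,14) (124/7,14) (16,17) (15,241/14)]
5. Canonical ring: [(15,14) (124/7,14) (16,17) (15,241/14)]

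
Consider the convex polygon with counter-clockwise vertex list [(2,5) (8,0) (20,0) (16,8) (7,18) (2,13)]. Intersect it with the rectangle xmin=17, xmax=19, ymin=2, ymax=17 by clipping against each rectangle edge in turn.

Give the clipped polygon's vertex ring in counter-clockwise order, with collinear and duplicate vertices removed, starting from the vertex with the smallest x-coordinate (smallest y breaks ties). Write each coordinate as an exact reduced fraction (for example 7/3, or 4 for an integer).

Clipped polygon: [(17,2) (19,2) (17,6)]

1. After x ≥ 17: [(17,0) (20,0) (17,6)]
2. After x ≤ 19: [(17,0) (19,0) (19,2) (17,6)]
3. After y ≥ 2: [(17,2) (19,2) (19,2) (17,6)]
4. After y ≤ 17: [(17,2) (19,2) (19,2) (17,6)]
5. Canonical ring: [(17,2) (19,2) (17,6)]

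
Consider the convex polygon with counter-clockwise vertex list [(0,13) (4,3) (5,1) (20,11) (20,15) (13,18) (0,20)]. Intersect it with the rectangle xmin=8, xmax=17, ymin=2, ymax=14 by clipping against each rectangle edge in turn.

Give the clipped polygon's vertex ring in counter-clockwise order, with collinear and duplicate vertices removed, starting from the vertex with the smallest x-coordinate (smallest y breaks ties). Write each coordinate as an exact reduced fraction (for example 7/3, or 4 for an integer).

Clipped polygon: [(8,3) (17,9) (17,14) (8,14)]

1. After x ≥ 8: [(8,3) (20,11) (20,15) (13,18) (8,244/13)]
2. After x ≤ 17: [(8,3) (17,9) (17,114/7) (13,18) (8,244/13)]
3. After y ≥ 2: [(8,3) (17,9) (17,114/7) (13,18) (8,244/13)]
4. After y ≤ 14: [(8,14) (8,3) (17,9) (17,14)]
5. Canonical ring: [(8,3) (17,9) (17,14) (8,14)]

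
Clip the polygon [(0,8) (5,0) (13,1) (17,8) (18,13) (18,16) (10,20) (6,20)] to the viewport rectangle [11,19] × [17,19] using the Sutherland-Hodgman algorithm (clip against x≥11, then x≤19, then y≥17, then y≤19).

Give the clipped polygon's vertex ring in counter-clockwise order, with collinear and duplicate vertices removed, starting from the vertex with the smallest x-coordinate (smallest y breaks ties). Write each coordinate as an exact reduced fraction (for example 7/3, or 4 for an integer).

Clipped polygon: [(11,17) (16,17) (12,19) (11,19)]

1. After x ≥ 11: [(11,3/4) (13,1) (17,8) (18,13) (18,16) (11,39/2)]
2. After x ≤ 19: [(11,3/4) (13,1) (17,8) (18,13) (18,16) (11,39/2)]
3. After y ≥ 17: [(11,17) (16,17) (11,39/2)]
4. After y ≤ 19: [(11,19) (11,17) (16,17) (12,19)]
5. Canonical ring: [(11,17) (16,17) (12,19) (11,19)]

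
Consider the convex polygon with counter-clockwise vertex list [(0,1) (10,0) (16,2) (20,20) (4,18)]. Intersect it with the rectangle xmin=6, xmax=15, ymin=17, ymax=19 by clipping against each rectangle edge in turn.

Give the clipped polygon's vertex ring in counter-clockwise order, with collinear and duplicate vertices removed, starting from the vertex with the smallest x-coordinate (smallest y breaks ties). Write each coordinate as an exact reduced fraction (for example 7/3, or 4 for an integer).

1. After x ≥ 6: [(6,2/5) (10,0) (16,2) (20,20) (6,73/4)]
2. After x ≤ 15: [(6,2/5) (10,0) (15,5/3) (15,155/8) (6,73/4)]
3. After y ≥ 17: [(6,17) (15,17) (15,155/8) (6,73/4)]
4. After y ≤ 19: [(6,17) (15,17) (15,19) (12,19) (6,73/4)]
5. Canonical ring: [(6,17) (15,17) (15,19) (12,19) (6,73/4)]

Clipped polygon: [(6,17) (15,17) (15,19) (12,19) (6,73/4)]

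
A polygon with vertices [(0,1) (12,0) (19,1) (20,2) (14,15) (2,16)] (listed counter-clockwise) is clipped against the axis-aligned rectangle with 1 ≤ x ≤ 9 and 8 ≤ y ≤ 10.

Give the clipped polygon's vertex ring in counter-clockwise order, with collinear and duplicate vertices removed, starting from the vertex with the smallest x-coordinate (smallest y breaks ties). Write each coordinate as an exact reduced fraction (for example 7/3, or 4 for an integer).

1. After x ≥ 1: [(1,17/2) (1,11/12) (12,0) (19,1) (20,2) (14,15) (2,16)]
2. After x ≤ 9: [(1,17/2) (1,11/12) (9,1/4) (9,185/12) (2,16)]
3. After y ≥ 8: [(1,17/2) (1,8) (9,8) (9,185/12) (2,16)]
4. After y ≤ 10: [(6/5,10) (1,17/2) (1,8) (9,8) (9,10)]
5. Canonical ring: [(1,8) (9,8) (9,10) (6/5,10) (1,17/2)]

Clipped polygon: [(1,8) (9,8) (9,10) (6/5,10) (1,17/2)]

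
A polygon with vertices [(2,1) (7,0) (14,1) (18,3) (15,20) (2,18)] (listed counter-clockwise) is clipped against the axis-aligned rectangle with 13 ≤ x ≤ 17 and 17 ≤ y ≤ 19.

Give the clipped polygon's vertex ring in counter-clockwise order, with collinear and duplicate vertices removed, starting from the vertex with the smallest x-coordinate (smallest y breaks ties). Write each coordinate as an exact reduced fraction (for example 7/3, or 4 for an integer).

1. After x ≥ 13: [(13,6/7) (14,1) (18,3) (15,20) (13,256/13)]
2. After x ≤ 17: [(13,6/7) (14,1) (17,5/2) (17,26/3) (15,20) (13,256/13)]
3. After y ≥ 17: [(13,17) (264/17,17) (15,20) (13,256/13)]
4. After y ≤ 19: [(13,19) (13,17) (264/17,17) (258/17,19)]
5. Canonical ring: [(13,17) (264/17,17) (258/17,19) (13,19)]

Clipped polygon: [(13,17) (264/17,17) (258/17,19) (13,19)]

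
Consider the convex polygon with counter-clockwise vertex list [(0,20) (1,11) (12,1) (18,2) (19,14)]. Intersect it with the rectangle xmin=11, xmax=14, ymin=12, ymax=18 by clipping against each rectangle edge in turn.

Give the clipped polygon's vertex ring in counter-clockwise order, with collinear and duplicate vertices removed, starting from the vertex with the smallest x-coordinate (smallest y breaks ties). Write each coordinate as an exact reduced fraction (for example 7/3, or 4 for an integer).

1. After x ≥ 11: [(11,314/19) (11,21/11) (12,1) (18,2) (19,14)]
2. After x ≤ 14: [(14,296/19) (11,314/19) (11,21/11) (12,1) (14,4/3)]
3. After y ≥ 12: [(14,12) (14,296/19) (11,314/19) (11,12)]
4. After y ≤ 18: [(14,12) (14,296/19) (11,314/19) (11,12)]
5. Canonical ring: [(11,12) (14,12) (14,296/19) (11,314/19)]

Clipped polygon: [(11,12) (14,12) (14,296/19) (11,314/19)]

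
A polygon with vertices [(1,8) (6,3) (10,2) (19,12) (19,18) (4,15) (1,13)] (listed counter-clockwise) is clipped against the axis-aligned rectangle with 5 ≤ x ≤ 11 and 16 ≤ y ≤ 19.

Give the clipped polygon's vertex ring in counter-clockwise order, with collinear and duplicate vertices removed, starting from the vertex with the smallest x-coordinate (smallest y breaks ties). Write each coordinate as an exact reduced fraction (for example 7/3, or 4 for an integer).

Clipped polygon: [(9,16) (11,16) (11,82/5)]

1. After x ≥ 5: [(5,4) (6,3) (10,2) (19,12) (19,18) (5,76/5)]
2. After x ≤ 11: [(5,4) (6,3) (10,2) (11,28/9) (11,82/5) (5,76/5)]
3. After y ≥ 16: [(11,16) (11,82/5) (9,16)]
4. After y ≤ 19: [(11,16) (11,82/5) (9,16)]
5. Canonical ring: [(9,16) (11,16) (11,82/5)]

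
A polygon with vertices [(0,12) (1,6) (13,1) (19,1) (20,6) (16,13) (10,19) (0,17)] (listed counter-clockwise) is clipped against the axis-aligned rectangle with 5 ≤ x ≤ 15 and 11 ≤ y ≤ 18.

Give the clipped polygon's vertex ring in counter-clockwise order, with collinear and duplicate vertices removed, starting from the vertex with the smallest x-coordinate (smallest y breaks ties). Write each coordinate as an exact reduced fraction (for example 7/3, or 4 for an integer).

Clipped polygon: [(5,11) (15,11) (15,14) (11,18) (5,18)]

1. After x ≥ 5: [(5,13/3) (13,1) (19,1) (20,6) (16,13) (10,19) (5,18)]
2. After x ≤ 15: [(5,13/3) (13,1) (15,1) (15,14) (10,19) (5,18)]
3. After y ≥ 11: [(5,11) (15,11) (15,14) (10,19) (5,18)]
4. After y ≤ 18: [(5,11) (15,11) (15,14) (11,18) (5,18) (5,18)]
5. Canonical ring: [(5,11) (15,11) (15,14) (11,18) (5,18)]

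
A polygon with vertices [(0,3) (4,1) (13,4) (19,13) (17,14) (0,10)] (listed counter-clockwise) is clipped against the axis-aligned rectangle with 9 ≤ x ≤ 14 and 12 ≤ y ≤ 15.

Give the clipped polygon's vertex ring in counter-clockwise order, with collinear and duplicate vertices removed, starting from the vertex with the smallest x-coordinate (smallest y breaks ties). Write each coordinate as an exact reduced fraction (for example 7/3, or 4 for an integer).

Clipped polygon: [(9,12) (14,12) (14,226/17) (9,206/17)]

1. After x ≥ 9: [(9,8/3) (13,4) (19,13) (17,14) (9,206/17)]
2. After x ≤ 14: [(9,8/3) (13,4) (14,11/2) (14,226/17) (9,206/17)]
3. After y ≥ 12: [(9,12) (14,12) (14,226/17) (9,206/17)]
4. After y ≤ 15: [(9,12) (14,12) (14,226/17) (9,206/17)]
5. Canonical ring: [(9,12) (14,12) (14,226/17) (9,206/17)]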